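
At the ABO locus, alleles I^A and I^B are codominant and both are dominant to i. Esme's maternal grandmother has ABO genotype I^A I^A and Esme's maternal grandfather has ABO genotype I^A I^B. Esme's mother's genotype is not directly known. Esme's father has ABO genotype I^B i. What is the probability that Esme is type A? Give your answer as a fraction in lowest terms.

Esme's mother's ABO genotype from I^A I^A × I^A I^B: 1/2 I^A I^A, 1/2 I^A I^B.
Crossing each possibility with the father I^B i and summing P(type A): 1/2·1/2 + 1/2·1/4 = 3/8.

3/8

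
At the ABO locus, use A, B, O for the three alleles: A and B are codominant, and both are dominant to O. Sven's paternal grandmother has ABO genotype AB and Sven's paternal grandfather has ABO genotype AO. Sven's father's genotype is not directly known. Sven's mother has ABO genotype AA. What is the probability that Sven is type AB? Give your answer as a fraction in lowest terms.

Sven's father's ABO genotype from AB × AO: 1/4 AA, 1/4 AB, 1/4 AO, 1/4 BO.
Crossing each possibility with the mother AA and summing P(type AB): 1/4·0 + 1/4·1/2 + 1/4·0 + 1/4·1/2 = 1/4.

1/4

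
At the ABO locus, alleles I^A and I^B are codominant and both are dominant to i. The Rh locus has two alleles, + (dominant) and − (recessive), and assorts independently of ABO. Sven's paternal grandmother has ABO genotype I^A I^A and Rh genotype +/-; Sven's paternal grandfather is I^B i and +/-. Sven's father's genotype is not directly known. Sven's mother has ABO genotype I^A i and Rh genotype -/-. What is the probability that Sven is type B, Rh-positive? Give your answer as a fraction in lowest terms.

Sven's father's ABO genotype from I^A I^A × I^B i: 1/2 I^A I^B, 1/2 I^A i.
Crossing each possibility with the mother I^A i and summing P(type B): 1/2·1/4 + 1/2·0 = 1/8.
Similarly for Rh via the father's Rh distribution: P(Rh+) = 1/2.
Independent loci: 1/8 × 1/2 = 1/16.

1/16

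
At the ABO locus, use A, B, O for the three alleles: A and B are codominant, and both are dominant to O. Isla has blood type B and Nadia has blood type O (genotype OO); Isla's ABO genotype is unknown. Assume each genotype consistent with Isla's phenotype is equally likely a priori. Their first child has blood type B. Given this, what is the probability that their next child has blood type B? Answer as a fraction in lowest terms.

Possible genotypes: Isla ∈ {BB, BO}; Nadia ∈ {OO}.
Weight each parental genotype pair by prior × P(type-B child):
  BB × OO: posterior weight 2/3; P(next child type B) = 1.
  BO × OO: posterior weight 1/3; P(next child type B) = 1/2.
Weighted sum = 5/6.

5/6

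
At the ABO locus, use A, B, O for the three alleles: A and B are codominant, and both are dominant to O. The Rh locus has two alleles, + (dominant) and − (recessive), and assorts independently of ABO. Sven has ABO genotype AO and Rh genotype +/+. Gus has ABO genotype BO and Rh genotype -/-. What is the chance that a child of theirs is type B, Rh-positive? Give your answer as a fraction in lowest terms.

ABO cross AO × BO → offspring phenotypes: 1/4 O, 1/4 A, 1/4 B, 1/4 AB.
Rh cross +/+ × -/- → 1 Rh+.
Independent loci: P(type B, Rh-positive) = 1/4 × 1 = 1/4.

1/4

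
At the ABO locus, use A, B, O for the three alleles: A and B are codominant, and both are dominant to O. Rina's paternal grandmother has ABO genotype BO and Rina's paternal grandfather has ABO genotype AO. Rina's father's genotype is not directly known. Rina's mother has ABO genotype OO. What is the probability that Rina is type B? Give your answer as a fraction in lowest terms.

Rina's father's ABO genotype from BO × AO: 1/4 AB, 1/4 AO, 1/4 BO, 1/4 OO.
Crossing each possibility with the mother OO and summing P(type B): 1/4·1/2 + 1/4·0 + 1/4·1/2 + 1/4·0 = 1/4.

1/4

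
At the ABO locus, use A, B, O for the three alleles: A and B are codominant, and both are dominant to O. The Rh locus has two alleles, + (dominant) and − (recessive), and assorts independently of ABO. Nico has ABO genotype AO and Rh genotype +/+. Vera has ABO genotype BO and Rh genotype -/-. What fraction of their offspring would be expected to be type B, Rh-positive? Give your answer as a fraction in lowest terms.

ABO cross AO × BO → offspring phenotypes: 1/4 O, 1/4 A, 1/4 B, 1/4 AB.
Rh cross +/+ × -/- → 1 Rh+.
Independent loci: P(type B, Rh-positive) = 1/4 × 1 = 1/4.

1/4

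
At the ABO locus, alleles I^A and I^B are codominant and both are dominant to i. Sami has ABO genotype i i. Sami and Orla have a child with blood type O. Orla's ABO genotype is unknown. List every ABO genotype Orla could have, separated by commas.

I^A i, I^B i, i i

For each candidate genotype of Orla, check whether crossing it with i i can produce every observed child phenotype.
  I^A I^A → possible child types {A} ✗
  I^A I^B → possible child types {A, B} ✗
  I^A i → possible child types {O, A} ✓
  I^B I^B → possible child types {B} ✗
  I^B i → possible child types {O, B} ✓
  i i → possible child types {O} ✓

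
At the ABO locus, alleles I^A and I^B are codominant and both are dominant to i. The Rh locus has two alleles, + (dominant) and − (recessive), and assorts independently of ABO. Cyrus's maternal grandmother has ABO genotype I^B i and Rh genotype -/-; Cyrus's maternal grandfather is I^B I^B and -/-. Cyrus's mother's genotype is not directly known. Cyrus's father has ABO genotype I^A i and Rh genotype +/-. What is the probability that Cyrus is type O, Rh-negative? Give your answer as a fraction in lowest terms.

Cyrus's mother's ABO genotype from I^B i × I^B I^B: 1/2 I^B I^B, 1/2 I^B i.
Crossing each possibility with the father I^A i and summing P(type O): 1/2·0 + 1/2·1/4 = 1/8.
Similarly for Rh via the mother's Rh distribution: P(Rh-) = 1/2.
Independent loci: 1/8 × 1/2 = 1/16.

1/16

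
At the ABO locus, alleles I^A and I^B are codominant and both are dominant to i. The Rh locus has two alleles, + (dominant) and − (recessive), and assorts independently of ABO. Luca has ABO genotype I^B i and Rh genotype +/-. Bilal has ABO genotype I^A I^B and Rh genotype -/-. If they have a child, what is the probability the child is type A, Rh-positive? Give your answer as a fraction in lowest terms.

ABO cross I^B i × I^A I^B → offspring phenotypes: 1/4 A, 1/2 B, 1/4 AB.
Rh cross +/- × -/- → 1/2 Rh+, 1/2 Rh-.
Independent loci: P(type A, Rh-positive) = 1/4 × 1/2 = 1/8.

1/8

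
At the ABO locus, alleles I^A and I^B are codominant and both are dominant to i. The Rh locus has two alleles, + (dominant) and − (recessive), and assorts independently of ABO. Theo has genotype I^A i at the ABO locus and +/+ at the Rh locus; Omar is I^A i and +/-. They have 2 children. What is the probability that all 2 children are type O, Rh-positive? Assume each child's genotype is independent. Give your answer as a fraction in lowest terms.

ABO cross I^A i × I^A i → 1/4 O, 3/4 A.
Rh cross +/+ × +/- → 1 Rh+; so P(type O, Rh-positive) = 1/4 × 1 = 1/4 per child.
All 2 independent: (1/4)^2 = 1/16.

1/16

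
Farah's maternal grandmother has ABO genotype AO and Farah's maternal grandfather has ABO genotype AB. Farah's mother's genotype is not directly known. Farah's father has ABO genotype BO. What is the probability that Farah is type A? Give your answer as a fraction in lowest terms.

Farah's mother's ABO genotype from AO × AB: 1/4 AA, 1/4 AB, 1/4 AO, 1/4 BO.
Crossing each possibility with the father BO and summing P(type A): 1/4·1/2 + 1/4·1/4 + 1/4·1/4 + 1/4·0 = 1/4.

1/4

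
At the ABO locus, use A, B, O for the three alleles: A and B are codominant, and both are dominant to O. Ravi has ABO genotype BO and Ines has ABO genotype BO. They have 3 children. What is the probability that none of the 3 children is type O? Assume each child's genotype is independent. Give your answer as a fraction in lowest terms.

27/64

ABO cross BO × BO → 1/4 O, 3/4 B.
So P(type O) = 1/4 per child.
P(not type O) = 3/4 for one child; (3/4)^3 = 27/64.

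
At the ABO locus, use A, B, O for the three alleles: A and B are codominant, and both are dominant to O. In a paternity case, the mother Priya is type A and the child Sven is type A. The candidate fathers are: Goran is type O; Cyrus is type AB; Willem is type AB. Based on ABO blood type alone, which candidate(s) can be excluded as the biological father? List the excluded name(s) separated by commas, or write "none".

none

A candidate is excluded only if no genotype consistent with his phenotype could produce a type A child with a type A mother.
Every candidate has at least one consistent genotype combination, so none can be excluded.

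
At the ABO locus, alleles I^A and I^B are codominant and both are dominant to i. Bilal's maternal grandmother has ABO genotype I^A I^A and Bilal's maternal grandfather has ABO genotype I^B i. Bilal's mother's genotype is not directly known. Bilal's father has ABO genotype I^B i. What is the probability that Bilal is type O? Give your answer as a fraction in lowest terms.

Bilal's mother's ABO genotype from I^A I^A × I^B i: 1/2 I^A I^B, 1/2 I^A i.
Crossing each possibility with the father I^B i and summing P(type O): 1/2·0 + 1/2·1/4 = 1/8.

1/8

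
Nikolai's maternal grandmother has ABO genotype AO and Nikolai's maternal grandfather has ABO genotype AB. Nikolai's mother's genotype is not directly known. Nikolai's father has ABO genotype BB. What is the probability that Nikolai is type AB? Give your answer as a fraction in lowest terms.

Nikolai's mother's ABO genotype from AO × AB: 1/4 AA, 1/4 AB, 1/4 AO, 1/4 BO.
Crossing each possibility with the father BB and summing P(type AB): 1/4·1 + 1/4·1/2 + 1/4·1/2 + 1/4·0 = 1/2.

1/2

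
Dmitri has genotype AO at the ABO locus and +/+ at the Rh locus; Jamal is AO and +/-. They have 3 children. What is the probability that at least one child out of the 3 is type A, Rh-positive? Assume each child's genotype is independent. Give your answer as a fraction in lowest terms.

ABO cross AO × AO → 1/4 O, 3/4 A.
Rh cross +/+ × +/- → 1 Rh+; so P(type A, Rh-positive) = 3/4 × 1 = 3/4 per child.
P(none) = (1/4)^3 = 1/64; P(at least one) = 1 − 1/64 = 63/64.

63/64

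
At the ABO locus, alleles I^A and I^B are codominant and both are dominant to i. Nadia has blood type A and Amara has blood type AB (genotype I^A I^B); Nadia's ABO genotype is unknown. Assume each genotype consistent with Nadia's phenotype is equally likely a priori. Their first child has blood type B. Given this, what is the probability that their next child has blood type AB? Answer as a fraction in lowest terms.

1/4

Possible genotypes: Nadia ∈ {I^A I^A, I^A i}; Amara ∈ {I^A I^B}.
Weight each parental genotype pair by prior × P(type-B child):
  I^A i × I^A I^B: posterior weight 1; P(next child type AB) = 1/4.
Weighted sum = 1/4.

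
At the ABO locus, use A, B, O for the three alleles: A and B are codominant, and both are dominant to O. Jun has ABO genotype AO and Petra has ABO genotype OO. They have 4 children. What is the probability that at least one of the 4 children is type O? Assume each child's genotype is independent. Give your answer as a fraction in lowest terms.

ABO cross AO × OO → 1/2 O, 1/2 A.
So P(type O) = 1/2 per child.
P(none) = (1/2)^4 = 1/16; P(at least one) = 1 − 1/16 = 15/16.

15/16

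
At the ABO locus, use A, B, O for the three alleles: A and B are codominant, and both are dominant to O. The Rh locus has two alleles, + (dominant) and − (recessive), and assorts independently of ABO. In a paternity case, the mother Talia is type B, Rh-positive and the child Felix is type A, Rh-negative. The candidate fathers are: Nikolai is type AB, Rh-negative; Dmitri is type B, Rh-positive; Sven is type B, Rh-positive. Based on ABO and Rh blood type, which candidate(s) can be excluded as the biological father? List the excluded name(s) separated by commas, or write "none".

A candidate is excluded only if no genotype consistent with his phenotype could produce a type A, Rh-negative child with a type B, Rh-positive mother.
Dmitri (type B, Rh+): no genotype consistent with that phenotype can produce a type-A Rh- child with a type-B mother.
Sven (type B, Rh+): no genotype consistent with that phenotype can produce a type-A Rh- child with a type-B mother.

Dmitri, Sven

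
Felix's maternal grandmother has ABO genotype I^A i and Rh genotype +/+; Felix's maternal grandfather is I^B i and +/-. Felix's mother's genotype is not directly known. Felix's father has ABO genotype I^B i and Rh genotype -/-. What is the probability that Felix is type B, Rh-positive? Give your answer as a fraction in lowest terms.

Felix's mother's ABO genotype from I^A i × I^B i: 1/4 I^A I^B, 1/4 I^A i, 1/4 I^B i, 1/4 i i.
Crossing each possibility with the father I^B i and summing P(type B): 1/4·1/2 + 1/4·1/4 + 1/4·3/4 + 1/4·1/2 = 1/2.
Similarly for Rh via the mother's Rh distribution: P(Rh+) = 3/4.
Independent loci: 1/2 × 3/4 = 3/8.

3/8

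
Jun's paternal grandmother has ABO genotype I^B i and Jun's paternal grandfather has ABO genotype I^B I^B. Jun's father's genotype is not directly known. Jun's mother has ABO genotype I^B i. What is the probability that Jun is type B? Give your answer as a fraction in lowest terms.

7/8

Jun's father's ABO genotype from I^B i × I^B I^B: 1/2 I^B I^B, 1/2 I^B i.
Crossing each possibility with the mother I^B i and summing P(type B): 1/2·1 + 1/2·3/4 = 7/8.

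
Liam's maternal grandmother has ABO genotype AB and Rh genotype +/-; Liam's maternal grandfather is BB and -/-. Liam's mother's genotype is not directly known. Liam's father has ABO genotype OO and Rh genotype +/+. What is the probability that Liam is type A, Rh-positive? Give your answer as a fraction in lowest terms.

1/4

Liam's mother's ABO genotype from AB × BB: 1/2 AB, 1/2 BB.
Crossing each possibility with the father OO and summing P(type A): 1/2·1/2 + 1/2·0 = 1/4.
Similarly for Rh via the mother's Rh distribution: P(Rh+) = 1.
Independent loci: 1/4 × 1 = 1/4.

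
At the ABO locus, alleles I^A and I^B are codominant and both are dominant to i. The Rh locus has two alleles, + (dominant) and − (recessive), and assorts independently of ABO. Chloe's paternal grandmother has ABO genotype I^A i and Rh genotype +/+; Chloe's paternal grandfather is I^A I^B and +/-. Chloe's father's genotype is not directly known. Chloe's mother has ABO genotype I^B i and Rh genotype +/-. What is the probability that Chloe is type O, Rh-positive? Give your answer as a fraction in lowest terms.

Chloe's father's ABO genotype from I^A i × I^A I^B: 1/4 I^A I^A, 1/4 I^A I^B, 1/4 I^A i, 1/4 I^B i.
Crossing each possibility with the mother I^B i and summing P(type O): 1/4·0 + 1/4·0 + 1/4·1/4 + 1/4·1/4 = 1/8.
Similarly for Rh via the father's Rh distribution: P(Rh+) = 7/8.
Independent loci: 1/8 × 7/8 = 7/64.

7/64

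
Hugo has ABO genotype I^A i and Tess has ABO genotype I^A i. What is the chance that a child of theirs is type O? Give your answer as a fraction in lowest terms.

ABO cross I^A i × I^A i → offspring phenotypes: 1/4 O, 3/4 A.
So P(type O) = 1/4.

1/4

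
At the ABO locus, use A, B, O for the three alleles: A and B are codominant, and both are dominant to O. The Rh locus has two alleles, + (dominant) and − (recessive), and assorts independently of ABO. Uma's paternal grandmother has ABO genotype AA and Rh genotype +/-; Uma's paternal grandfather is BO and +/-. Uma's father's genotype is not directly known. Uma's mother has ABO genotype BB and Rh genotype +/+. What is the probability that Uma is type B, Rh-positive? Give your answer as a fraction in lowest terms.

1/2

Uma's father's ABO genotype from AA × BO: 1/2 AB, 1/2 AO.
Crossing each possibility with the mother BB and summing P(type B): 1/2·1/2 + 1/2·1/2 = 1/2.
Similarly for Rh via the father's Rh distribution: P(Rh+) = 1.
Independent loci: 1/2 × 1 = 1/2.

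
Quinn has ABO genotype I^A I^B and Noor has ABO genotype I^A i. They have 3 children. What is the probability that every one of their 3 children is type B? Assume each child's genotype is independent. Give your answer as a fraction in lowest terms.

1/64

ABO cross I^A I^B × I^A i → 1/2 A, 1/4 B, 1/4 AB.
So P(type B) = 1/4 per child.
All 3 independent: (1/4)^3 = 1/64.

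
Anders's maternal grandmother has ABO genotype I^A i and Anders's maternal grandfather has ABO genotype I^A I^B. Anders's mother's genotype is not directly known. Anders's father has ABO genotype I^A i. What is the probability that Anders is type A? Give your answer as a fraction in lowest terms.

Anders's mother's ABO genotype from I^A i × I^A I^B: 1/4 I^A I^A, 1/4 I^A I^B, 1/4 I^A i, 1/4 I^B i.
Crossing each possibility with the father I^A i and summing P(type A): 1/4·1 + 1/4·1/2 + 1/4·3/4 + 1/4·1/4 = 5/8.

5/8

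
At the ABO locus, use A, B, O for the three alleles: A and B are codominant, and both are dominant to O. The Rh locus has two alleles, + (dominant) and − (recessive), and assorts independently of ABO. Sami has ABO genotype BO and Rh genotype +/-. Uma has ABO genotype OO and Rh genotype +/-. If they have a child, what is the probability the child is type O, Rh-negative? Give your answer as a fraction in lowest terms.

1/8

ABO cross BO × OO → offspring phenotypes: 1/2 O, 1/2 B.
Rh cross +/- × +/- → 3/4 Rh+, 1/4 Rh-.
Independent loci: P(type O, Rh-negative) = 1/2 × 1/4 = 1/8.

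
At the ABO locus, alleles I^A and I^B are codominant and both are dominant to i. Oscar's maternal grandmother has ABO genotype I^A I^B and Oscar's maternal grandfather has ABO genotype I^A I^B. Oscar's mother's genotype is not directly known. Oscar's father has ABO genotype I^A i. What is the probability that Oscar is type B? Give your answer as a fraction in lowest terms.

1/4

Oscar's mother's ABO genotype from I^A I^B × I^A I^B: 1/4 I^A I^A, 1/2 I^A I^B, 1/4 I^B I^B.
Crossing each possibility with the father I^A i and summing P(type B): 1/4·0 + 1/2·1/4 + 1/4·1/2 = 1/4.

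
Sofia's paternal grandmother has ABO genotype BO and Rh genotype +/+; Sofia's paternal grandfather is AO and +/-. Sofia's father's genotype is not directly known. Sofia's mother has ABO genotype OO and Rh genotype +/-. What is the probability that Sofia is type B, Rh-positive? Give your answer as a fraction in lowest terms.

Sofia's father's ABO genotype from BO × AO: 1/4 AB, 1/4 AO, 1/4 BO, 1/4 OO.
Crossing each possibility with the mother OO and summing P(type B): 1/4·1/2 + 1/4·0 + 1/4·1/2 + 1/4·0 = 1/4.
Similarly for Rh via the father's Rh distribution: P(Rh+) = 7/8.
Independent loci: 1/4 × 7/8 = 7/32.

7/32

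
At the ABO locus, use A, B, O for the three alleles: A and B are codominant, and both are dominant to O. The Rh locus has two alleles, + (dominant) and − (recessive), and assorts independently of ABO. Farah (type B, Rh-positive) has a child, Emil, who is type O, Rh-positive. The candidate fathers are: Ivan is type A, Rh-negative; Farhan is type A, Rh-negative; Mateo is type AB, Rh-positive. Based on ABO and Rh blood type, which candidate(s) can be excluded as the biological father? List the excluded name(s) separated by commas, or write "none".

A candidate is excluded only if no genotype consistent with his phenotype could produce a type O, Rh-positive child with a type B, Rh-positive mother.
Mateo (type AB, Rh+): no genotype consistent with that phenotype can produce a type-O Rh+ child with a type-B mother.

Mateo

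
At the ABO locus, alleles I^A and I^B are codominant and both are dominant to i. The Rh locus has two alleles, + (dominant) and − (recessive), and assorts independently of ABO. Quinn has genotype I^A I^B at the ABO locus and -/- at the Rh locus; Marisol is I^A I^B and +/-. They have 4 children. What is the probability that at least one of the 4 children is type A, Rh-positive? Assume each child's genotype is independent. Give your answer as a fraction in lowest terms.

1695/4096

ABO cross I^A I^B × I^A I^B → 1/4 A, 1/4 B, 1/2 AB.
Rh cross -/- × +/- → 1/2 Rh+, 1/2 Rh-; so P(type A, Rh-positive) = 1/4 × 1/2 = 1/8 per child.
P(none) = (7/8)^4 = 2401/4096; P(at least one) = 1 − 2401/4096 = 1695/4096.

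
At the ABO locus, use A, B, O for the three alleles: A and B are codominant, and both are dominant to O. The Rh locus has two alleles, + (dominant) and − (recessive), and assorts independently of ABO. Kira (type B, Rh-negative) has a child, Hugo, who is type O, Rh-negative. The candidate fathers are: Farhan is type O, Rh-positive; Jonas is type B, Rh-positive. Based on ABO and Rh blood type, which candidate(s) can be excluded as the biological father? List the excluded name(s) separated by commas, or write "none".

A candidate is excluded only if no genotype consistent with his phenotype could produce a type O, Rh-negative child with a type B, Rh-negative mother.
Every candidate has at least one consistent genotype combination, so none can be excluded.

none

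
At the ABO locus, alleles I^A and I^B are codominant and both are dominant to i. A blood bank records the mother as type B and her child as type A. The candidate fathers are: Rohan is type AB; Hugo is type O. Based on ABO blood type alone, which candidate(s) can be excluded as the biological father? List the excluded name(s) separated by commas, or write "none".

A candidate is excluded only if no genotype consistent with his phenotype could produce a type A child with a type B mother.
Hugo (type O): no genotype consistent with that phenotype can produce a type-A child with a type-B mother.

Hugo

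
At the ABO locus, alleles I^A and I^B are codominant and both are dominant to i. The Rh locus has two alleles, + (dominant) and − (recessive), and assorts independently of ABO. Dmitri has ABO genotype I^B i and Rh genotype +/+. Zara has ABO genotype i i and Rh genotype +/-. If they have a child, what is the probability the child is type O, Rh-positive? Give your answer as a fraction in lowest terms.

ABO cross I^B i × i i → offspring phenotypes: 1/2 O, 1/2 B.
Rh cross +/+ × +/- → 1 Rh+.
Independent loci: P(type O, Rh-positive) = 1/2 × 1 = 1/2.

1/2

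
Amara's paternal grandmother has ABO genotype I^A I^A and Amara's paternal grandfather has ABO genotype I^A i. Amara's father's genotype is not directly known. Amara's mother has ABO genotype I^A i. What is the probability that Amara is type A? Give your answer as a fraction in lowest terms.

Amara's father's ABO genotype from I^A I^A × I^A i: 1/2 I^A I^A, 1/2 I^A i.
Crossing each possibility with the mother I^A i and summing P(type A): 1/2·1 + 1/2·3/4 = 7/8.

7/8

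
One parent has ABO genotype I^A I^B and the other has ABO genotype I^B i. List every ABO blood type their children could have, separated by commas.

A, B, AB

Gametes from I^A I^B × I^B i give offspring ABO genotypes I^A I^B, I^A i, I^B I^B, I^B i, i.e. phenotypes A, B, AB.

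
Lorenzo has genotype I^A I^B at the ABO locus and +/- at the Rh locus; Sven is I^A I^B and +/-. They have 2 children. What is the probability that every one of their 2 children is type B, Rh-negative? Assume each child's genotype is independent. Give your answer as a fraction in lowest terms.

ABO cross I^A I^B × I^A I^B → 1/4 A, 1/4 B, 1/2 AB.
Rh cross +/- × +/- → 3/4 Rh+, 1/4 Rh-; so P(type B, Rh-negative) = 1/4 × 1/4 = 1/16 per child.
All 2 independent: (1/16)^2 = 1/256.

1/256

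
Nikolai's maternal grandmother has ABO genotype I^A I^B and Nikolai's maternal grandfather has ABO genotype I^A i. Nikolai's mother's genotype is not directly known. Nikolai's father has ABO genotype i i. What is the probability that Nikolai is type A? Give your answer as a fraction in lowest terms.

1/2

Nikolai's mother's ABO genotype from I^A I^B × I^A i: 1/4 I^A I^A, 1/4 I^A I^B, 1/4 I^A i, 1/4 I^B i.
Crossing each possibility with the father i i and summing P(type A): 1/4·1 + 1/4·1/2 + 1/4·1/2 + 1/4·0 = 1/2.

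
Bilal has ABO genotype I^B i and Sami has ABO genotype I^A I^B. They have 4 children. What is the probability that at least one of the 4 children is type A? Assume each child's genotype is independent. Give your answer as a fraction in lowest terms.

ABO cross I^B i × I^A I^B → 1/4 A, 1/2 B, 1/4 AB.
So P(type A) = 1/4 per child.
P(none) = (3/4)^4 = 81/256; P(at least one) = 1 − 81/256 = 175/256.

175/256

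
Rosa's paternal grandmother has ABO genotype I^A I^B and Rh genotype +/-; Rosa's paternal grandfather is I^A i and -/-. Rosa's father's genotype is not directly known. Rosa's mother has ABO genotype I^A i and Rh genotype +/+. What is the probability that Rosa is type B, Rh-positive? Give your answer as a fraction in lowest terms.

Rosa's father's ABO genotype from I^A I^B × I^A i: 1/4 I^A I^A, 1/4 I^A I^B, 1/4 I^A i, 1/4 I^B i.
Crossing each possibility with the mother I^A i and summing P(type B): 1/4·0 + 1/4·1/4 + 1/4·0 + 1/4·1/4 = 1/8.
Similarly for Rh via the father's Rh distribution: P(Rh+) = 1.
Independent loci: 1/8 × 1 = 1/8.

1/8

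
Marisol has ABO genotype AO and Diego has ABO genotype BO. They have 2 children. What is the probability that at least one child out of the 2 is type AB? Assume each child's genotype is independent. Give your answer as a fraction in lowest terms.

7/16

ABO cross AO × BO → 1/4 O, 1/4 A, 1/4 B, 1/4 AB.
So P(type AB) = 1/4 per child.
P(none) = (3/4)^2 = 9/16; P(at least one) = 1 − 9/16 = 7/16.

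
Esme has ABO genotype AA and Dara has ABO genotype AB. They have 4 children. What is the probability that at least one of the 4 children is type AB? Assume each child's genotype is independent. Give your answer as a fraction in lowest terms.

ABO cross AA × AB → 1/2 A, 1/2 AB.
So P(type AB) = 1/2 per child.
P(none) = (1/2)^4 = 1/16; P(at least one) = 1 − 1/16 = 15/16.

15/16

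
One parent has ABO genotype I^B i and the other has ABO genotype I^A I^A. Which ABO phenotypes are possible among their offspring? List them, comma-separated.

Gametes from I^B i × I^A I^A give offspring ABO genotypes I^A I^B, I^A i, i.e. phenotypes A, AB.

A, AB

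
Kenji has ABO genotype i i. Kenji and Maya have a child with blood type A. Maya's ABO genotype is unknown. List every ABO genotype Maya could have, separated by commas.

For each candidate genotype of Maya, check whether crossing it with i i can produce every observed child phenotype.
  I^A I^A → possible child types {A} ✓
  I^A I^B → possible child types {A, B} ✓
  I^A i → possible child types {O, A} ✓
  I^B I^B → possible child types {B} ✗
  I^B i → possible child types {O, B} ✗
  i i → possible child types {O} ✗

I^A I^A, I^A I^B, I^A i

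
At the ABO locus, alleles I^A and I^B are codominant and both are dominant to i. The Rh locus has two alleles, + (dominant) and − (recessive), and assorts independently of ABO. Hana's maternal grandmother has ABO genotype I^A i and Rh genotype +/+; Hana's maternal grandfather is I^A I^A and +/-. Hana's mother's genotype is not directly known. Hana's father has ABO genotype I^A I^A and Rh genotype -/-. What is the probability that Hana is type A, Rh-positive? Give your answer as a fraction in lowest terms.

Hana's mother's ABO genotype from I^A i × I^A I^A: 1/2 I^A I^A, 1/2 I^A i.
Crossing each possibility with the father I^A I^A and summing P(type A): 1/2·1 + 1/2·1 = 1.
Similarly for Rh via the mother's Rh distribution: P(Rh+) = 3/4.
Independent loci: 1 × 3/4 = 3/4.

3/4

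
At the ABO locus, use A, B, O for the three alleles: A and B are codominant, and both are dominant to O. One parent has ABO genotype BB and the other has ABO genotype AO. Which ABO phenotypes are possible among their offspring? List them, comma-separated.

B, AB

Gametes from BB × AO give offspring ABO genotypes AB, BO, i.e. phenotypes B, AB.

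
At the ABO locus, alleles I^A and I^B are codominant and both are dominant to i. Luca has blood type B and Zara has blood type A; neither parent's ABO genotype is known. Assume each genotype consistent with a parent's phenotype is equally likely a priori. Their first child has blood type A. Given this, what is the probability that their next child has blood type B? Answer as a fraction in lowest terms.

1/12

Possible genotypes: Luca ∈ {I^B I^B, I^B i}; Zara ∈ {I^A I^A, I^A i}.
Weight each parental genotype pair by prior × P(type-A child):
  I^B i × I^A I^A: posterior weight 2/3; P(next child type B) = 0.
  I^B i × I^A i: posterior weight 1/3; P(next child type B) = 1/4.
Weighted sum = 1/12.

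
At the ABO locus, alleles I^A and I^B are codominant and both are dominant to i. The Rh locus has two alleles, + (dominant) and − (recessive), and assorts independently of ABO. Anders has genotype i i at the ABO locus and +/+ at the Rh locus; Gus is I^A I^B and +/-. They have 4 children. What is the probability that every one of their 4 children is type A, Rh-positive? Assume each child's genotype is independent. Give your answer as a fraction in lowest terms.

ABO cross i i × I^A I^B → 1/2 A, 1/2 B.
Rh cross +/+ × +/- → 1 Rh+; so P(type A, Rh-positive) = 1/2 × 1 = 1/2 per child.
All 4 independent: (1/2)^4 = 1/16.

1/16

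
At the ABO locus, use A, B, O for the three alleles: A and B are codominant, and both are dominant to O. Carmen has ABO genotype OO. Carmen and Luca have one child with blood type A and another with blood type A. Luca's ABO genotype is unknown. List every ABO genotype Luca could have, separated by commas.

AA, AB, AO

For each candidate genotype of Luca, check whether crossing it with OO can produce every observed child phenotype.
  AA → possible child types {A} ✓
  AB → possible child types {A, B} ✓
  AO → possible child types {O, A} ✓
  BB → possible child types {B} ✗
  BO → possible child types {O, B} ✗
  OO → possible child types {O} ✗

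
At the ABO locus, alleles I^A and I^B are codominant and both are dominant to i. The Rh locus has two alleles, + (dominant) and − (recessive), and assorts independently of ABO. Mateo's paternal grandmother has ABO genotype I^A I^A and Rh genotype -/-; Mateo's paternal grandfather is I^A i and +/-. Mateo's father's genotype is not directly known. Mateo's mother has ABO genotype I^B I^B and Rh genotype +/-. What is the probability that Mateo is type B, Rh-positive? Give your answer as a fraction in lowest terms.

5/32

Mateo's father's ABO genotype from I^A I^A × I^A i: 1/2 I^A I^A, 1/2 I^A i.
Crossing each possibility with the mother I^B I^B and summing P(type B): 1/2·0 + 1/2·1/2 = 1/4.
Similarly for Rh via the father's Rh distribution: P(Rh+) = 5/8.
Independent loci: 1/4 × 5/8 = 5/32.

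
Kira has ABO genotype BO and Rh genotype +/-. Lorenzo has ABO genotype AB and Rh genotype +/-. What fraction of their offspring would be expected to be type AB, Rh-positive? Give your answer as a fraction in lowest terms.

3/16

ABO cross BO × AB → offspring phenotypes: 1/4 A, 1/2 B, 1/4 AB.
Rh cross +/- × +/- → 3/4 Rh+, 1/4 Rh-.
Independent loci: P(type AB, Rh-positive) = 1/4 × 3/4 = 3/16.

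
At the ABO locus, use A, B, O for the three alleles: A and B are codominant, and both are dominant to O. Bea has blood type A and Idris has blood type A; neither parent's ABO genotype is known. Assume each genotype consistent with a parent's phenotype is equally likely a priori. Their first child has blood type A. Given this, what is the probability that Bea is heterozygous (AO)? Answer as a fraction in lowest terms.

Possible genotypes: Bea ∈ {AA, AO}; Idris ∈ {AA, AO}.
Weight each parental genotype pair by prior × P(type-A child):
  AA × AA: posterior weight 4/15.
  AA × AO: posterior weight 4/15.
  AO × AA: posterior weight 4/15.
  AO × AO: posterior weight 1/5.
Sum the posterior weight over pairs where Bea is AO: 7/15.

7/15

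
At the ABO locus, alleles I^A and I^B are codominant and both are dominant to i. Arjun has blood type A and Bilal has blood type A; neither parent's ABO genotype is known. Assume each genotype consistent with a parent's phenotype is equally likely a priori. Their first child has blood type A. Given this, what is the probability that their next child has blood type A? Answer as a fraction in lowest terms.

Possible genotypes: Arjun ∈ {I^A I^A, I^A i}; Bilal ∈ {I^A I^A, I^A i}.
Weight each parental genotype pair by prior × P(type-A child):
  I^A I^A × I^A I^A: posterior weight 4/15; P(next child type A) = 1.
  I^A I^A × I^A i: posterior weight 4/15; P(next child type A) = 1.
  I^A i × I^A I^A: posterior weight 4/15; P(next child type A) = 1.
  I^A i × I^A i: posterior weight 1/5; P(next child type A) = 3/4.
Weighted sum = 19/20.

19/20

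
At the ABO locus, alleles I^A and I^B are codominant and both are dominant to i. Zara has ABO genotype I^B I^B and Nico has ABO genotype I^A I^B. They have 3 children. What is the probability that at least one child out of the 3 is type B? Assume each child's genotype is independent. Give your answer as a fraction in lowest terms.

ABO cross I^B I^B × I^A I^B → 1/2 B, 1/2 AB.
So P(type B) = 1/2 per child.
P(none) = (1/2)^3 = 1/8; P(at least one) = 1 − 1/8 = 7/8.

7/8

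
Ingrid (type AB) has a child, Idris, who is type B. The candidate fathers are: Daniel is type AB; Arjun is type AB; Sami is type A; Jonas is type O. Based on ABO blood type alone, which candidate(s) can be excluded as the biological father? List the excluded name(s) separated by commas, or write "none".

A candidate is excluded only if no genotype consistent with his phenotype could produce a type B child with a type AB mother.
Every candidate has at least one consistent genotype combination, so none can be excluded.

none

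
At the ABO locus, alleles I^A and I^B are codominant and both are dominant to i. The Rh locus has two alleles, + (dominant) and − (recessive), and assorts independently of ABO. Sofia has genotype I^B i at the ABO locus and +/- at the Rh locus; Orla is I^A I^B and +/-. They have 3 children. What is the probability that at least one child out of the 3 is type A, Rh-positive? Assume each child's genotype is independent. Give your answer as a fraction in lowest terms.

1899/4096

ABO cross I^B i × I^A I^B → 1/4 A, 1/2 B, 1/4 AB.
Rh cross +/- × +/- → 3/4 Rh+, 1/4 Rh-; so P(type A, Rh-positive) = 1/4 × 3/4 = 3/16 per child.
P(none) = (13/16)^3 = 2197/4096; P(at least one) = 1 − 2197/4096 = 1899/4096.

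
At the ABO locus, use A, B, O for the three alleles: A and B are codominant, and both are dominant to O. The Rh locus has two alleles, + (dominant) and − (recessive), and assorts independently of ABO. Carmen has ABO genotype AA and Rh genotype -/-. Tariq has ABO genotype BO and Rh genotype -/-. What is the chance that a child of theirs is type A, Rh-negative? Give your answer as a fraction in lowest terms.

1/2

ABO cross AA × BO → offspring phenotypes: 1/2 A, 1/2 AB.
Rh cross -/- × -/- → 1 Rh-.
Independent loci: P(type A, Rh-negative) = 1/2 × 1 = 1/2.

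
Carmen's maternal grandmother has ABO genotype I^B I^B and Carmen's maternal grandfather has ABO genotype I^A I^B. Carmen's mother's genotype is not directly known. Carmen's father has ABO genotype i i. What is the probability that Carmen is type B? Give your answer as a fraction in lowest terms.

Carmen's mother's ABO genotype from I^B I^B × I^A I^B: 1/2 I^A I^B, 1/2 I^B I^B.
Crossing each possibility with the father i i and summing P(type B): 1/2·1/2 + 1/2·1 = 3/4.

3/4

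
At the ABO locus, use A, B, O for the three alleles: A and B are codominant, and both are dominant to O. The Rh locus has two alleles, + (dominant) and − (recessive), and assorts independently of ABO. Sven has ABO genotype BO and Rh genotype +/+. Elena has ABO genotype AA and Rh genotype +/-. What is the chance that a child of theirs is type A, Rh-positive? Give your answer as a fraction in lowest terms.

1/2

ABO cross BO × AA → offspring phenotypes: 1/2 A, 1/2 AB.
Rh cross +/+ × +/- → 1 Rh+.
Independent loci: P(type A, Rh-positive) = 1/2 × 1 = 1/2.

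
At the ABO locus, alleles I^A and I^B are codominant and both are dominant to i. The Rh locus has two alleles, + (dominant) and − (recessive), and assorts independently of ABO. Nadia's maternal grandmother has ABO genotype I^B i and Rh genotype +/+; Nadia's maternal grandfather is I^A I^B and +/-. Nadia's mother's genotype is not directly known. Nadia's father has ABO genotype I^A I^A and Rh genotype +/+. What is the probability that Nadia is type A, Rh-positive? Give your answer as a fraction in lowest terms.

1/2

Nadia's mother's ABO genotype from I^B i × I^A I^B: 1/4 I^A I^B, 1/4 I^A i, 1/4 I^B I^B, 1/4 I^B i.
Crossing each possibility with the father I^A I^A and summing P(type A): 1/4·1/2 + 1/4·1 + 1/4·0 + 1/4·1/2 = 1/2.
Similarly for Rh via the mother's Rh distribution: P(Rh+) = 1.
Independent loci: 1/2 × 1 = 1/2.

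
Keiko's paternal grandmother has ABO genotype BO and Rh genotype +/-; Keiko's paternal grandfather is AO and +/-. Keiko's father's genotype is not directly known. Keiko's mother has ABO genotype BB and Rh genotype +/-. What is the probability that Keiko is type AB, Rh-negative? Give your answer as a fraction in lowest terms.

Keiko's father's ABO genotype from BO × AO: 1/4 AB, 1/4 AO, 1/4 BO, 1/4 OO.
Crossing each possibility with the mother BB and summing P(type AB): 1/4·1/2 + 1/4·1/2 + 1/4·0 + 1/4·0 = 1/4.
Similarly for Rh via the father's Rh distribution: P(Rh-) = 1/4.
Independent loci: 1/4 × 1/4 = 1/16.

1/16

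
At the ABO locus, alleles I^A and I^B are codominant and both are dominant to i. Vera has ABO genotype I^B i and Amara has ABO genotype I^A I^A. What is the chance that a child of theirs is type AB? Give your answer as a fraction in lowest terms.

1/2

ABO cross I^B i × I^A I^A → offspring phenotypes: 1/2 A, 1/2 AB.
So P(type AB) = 1/2.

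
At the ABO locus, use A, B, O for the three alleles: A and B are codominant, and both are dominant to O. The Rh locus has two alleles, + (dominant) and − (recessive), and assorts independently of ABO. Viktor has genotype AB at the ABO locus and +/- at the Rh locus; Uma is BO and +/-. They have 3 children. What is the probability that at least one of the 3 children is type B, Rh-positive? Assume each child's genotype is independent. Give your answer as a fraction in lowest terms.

387/512

ABO cross AB × BO → 1/4 A, 1/2 B, 1/4 AB.
Rh cross +/- × +/- → 3/4 Rh+, 1/4 Rh-; so P(type B, Rh-positive) = 1/2 × 3/4 = 3/8 per child.
P(none) = (5/8)^3 = 125/512; P(at least one) = 1 − 125/512 = 387/512.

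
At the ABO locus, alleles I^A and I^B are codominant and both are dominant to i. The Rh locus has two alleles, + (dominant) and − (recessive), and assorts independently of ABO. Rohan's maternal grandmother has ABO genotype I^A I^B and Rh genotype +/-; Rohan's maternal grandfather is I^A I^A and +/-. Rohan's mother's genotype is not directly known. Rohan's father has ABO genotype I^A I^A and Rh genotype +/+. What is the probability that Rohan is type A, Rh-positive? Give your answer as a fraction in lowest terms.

3/4

Rohan's mother's ABO genotype from I^A I^B × I^A I^A: 1/2 I^A I^A, 1/2 I^A I^B.
Crossing each possibility with the father I^A I^A and summing P(type A): 1/2·1 + 1/2·1/2 = 3/4.
Similarly for Rh via the mother's Rh distribution: P(Rh+) = 1.
Independent loci: 3/4 × 1 = 3/4.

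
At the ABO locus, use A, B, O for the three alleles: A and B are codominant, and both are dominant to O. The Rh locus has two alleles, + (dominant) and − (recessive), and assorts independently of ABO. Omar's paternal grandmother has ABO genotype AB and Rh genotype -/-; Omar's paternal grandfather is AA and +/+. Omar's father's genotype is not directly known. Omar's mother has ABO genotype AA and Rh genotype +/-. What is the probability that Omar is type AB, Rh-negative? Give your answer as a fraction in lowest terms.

Omar's father's ABO genotype from AB × AA: 1/2 AA, 1/2 AB.
Crossing each possibility with the mother AA and summing P(type AB): 1/2·0 + 1/2·1/2 = 1/4.
Similarly for Rh via the father's Rh distribution: P(Rh-) = 1/4.
Independent loci: 1/4 × 1/4 = 1/16.

1/16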